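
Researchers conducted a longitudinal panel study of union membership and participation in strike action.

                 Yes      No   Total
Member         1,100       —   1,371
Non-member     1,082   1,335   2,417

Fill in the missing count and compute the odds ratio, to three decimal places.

5.008

The missing cell is in the exposed row: 1371 − 1100 = 271.
So a = 1100, b = 271, c = 1082, d = 1335.
OR = (a·d)/(b·c) = (1100 × 1335) / (271 × 1082) = 1468500 / 293222 = 5.00815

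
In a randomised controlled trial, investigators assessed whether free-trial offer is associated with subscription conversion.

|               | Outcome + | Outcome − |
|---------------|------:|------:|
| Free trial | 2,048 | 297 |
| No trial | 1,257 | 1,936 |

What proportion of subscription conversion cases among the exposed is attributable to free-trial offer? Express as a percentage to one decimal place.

Cells: a = 2048, b = 297, c = 1257, d = 1936.
Risk in exposed = 2048/2345 = 0.87335; risk in unexposed = 1257/3193 = 0.39367.
RR = 0.87335/0.39367 = 2.21846
AR% = (RR − 1)/RR × 100 = (2.21846 − 1)/2.21846 × 100 = 54.9236%

54.9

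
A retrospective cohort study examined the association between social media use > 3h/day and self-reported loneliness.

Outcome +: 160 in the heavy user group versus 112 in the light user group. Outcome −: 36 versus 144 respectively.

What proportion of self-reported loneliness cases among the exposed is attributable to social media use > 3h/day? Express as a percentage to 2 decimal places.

46.41

From the description: a = 160, b = 36, c = 112, d = 144.
Risk in exposed = 160/196 = 0.81633; risk in unexposed = 112/256 = 0.43750.
RR = 0.81633/0.43750 = 1.86589
AR% = (RR − 1)/RR × 100 = (1.86589 − 1)/1.86589 × 100 = 46.4063%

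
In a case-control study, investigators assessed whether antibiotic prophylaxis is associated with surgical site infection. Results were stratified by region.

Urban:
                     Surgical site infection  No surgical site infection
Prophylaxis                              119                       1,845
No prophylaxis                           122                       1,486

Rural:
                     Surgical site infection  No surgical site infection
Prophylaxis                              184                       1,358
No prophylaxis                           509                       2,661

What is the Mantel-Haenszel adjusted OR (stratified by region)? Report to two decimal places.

0.73

OR_MH = Σ(aᵢdᵢ/nᵢ) / Σ(bᵢcᵢ/nᵢ), where nᵢ is the stratum total.
Stratum 1 (Urban): n = 3572; a·d/n = 119·1486/3572 = 49.5056; b·c/n = 1845·122/3572 = 63.0151
Stratum 2 (Rural): n = 4712; a·d/n = 184·2661/4712 = 103.9100; b·c/n = 1358·509/4712 = 146.6940
OR_MH = (49.5056 + 103.9100) / (63.0151 + 146.6940) = 153.4156 / 209.7091 = 0.73156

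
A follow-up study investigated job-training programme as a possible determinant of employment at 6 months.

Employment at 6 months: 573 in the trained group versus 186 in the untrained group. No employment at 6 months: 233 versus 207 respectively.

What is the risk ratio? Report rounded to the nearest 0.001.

1.502

From the description: a = 573, b = 233, c = 186, d = 207.
Risk in exposed = 573/806 = 0.71092; risk in unexposed = 186/393 = 0.47328.
RR = 0.71092 / 0.47328 = 1.50210
The risk among the exposed is 1.50 times that among the unexposed.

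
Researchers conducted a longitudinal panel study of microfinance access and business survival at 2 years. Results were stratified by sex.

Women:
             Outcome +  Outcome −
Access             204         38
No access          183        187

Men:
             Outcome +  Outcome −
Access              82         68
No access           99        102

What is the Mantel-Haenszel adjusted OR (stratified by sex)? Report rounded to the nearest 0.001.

OR_MH = Σ(aᵢdᵢ/nᵢ) / Σ(bᵢcᵢ/nᵢ), where nᵢ is the stratum total.
Stratum 1 (Women): n = 612; a·d/n = 204·187/612 = 62.3333; b·c/n = 38·183/612 = 11.3627
Stratum 2 (Men): n = 351; a·d/n = 82·102/351 = 23.8291; b·c/n = 68·99/351 = 19.1795
OR_MH = (62.3333 + 23.8291) / (11.3627 + 19.1795) = 86.1624 / 30.5422 = 2.82109

2.821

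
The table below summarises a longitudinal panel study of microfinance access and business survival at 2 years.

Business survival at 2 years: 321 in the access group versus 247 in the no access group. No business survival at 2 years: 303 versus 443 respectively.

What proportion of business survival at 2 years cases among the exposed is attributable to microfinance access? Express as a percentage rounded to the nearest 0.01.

From the description: a = 321, b = 303, c = 247, d = 443.
Risk in exposed = 321/624 = 0.51442; risk in unexposed = 247/690 = 0.35797.
RR = 0.51442/0.35797 = 1.43705
AR% = (RR − 1)/RR × 100 = (1.43705 − 1)/1.43705 × 100 = 30.4131%

30.41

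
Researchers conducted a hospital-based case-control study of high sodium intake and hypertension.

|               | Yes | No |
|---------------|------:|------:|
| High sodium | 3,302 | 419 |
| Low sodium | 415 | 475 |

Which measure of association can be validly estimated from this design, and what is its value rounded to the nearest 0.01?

9.02

Cells: a = 3302, b = 419, c = 415, d = 475.
This is a hospital-based case-control study: participants were sampled on outcome status, so risks in the source population cannot be estimated directly — relative risk is not valid here. The odds ratio is the appropriate measure.
OR = (a·d)/(b·c) = (3302 × 475) / (419 × 415) = 1568450 / 173885 = 9.02004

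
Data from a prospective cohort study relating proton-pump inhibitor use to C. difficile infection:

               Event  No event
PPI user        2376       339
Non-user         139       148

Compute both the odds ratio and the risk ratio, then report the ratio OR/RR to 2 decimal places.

Cells: a = 2376, b = 339, c = 139, d = 148.
OR = (2376·148)/(339·139) = 351648/47121 = 7.46266
Risk in exposed = 2376/2715 = 0.87514; risk in unexposed = 139/287 = 0.48432; RR = 1.80694
OR/RR = 7.46266 / 1.80694 = 4.13000
The outcome is not rare, so the OR lies further from 1 than the RR.

4.13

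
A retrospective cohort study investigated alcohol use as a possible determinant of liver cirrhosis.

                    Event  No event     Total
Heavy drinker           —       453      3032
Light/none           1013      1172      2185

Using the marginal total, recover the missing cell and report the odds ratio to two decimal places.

The missing cell is in the exposed row: 3032 − 453 = 2579.
So a = 2579, b = 453, c = 1013, d = 1172.
OR = (a·d)/(b·c) = (2579 × 1172) / (453 × 1013) = 3022588 / 458889 = 6.58675

6.59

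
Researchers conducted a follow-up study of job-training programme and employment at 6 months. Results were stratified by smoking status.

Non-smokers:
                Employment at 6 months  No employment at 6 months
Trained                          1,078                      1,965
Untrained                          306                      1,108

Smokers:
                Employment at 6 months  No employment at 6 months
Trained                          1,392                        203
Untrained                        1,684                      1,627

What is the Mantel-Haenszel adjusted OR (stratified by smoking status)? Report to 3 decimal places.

3.566

OR_MH = Σ(aᵢdᵢ/nᵢ) / Σ(bᵢcᵢ/nᵢ), where nᵢ is the stratum total.
Stratum 1 (Non-smokers): n = 4457; a·d/n = 1078·1108/4457 = 267.9883; b·c/n = 1965·306/4457 = 134.9091
Stratum 2 (Smokers): n = 4906; a·d/n = 1392·1627/4906 = 461.6355; b·c/n = 203·1684/4906 = 69.6804
OR_MH = (267.9883 + 461.6355) / (134.9091 + 69.6804) = 729.6239 / 204.5895 = 3.56628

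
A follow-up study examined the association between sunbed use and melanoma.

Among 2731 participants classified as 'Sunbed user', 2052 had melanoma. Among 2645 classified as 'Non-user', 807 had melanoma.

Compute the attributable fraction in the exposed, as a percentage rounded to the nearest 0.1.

From the description: a = 2052, b = 679, c = 807, d = 1838.
Risk in exposed = 2052/2731 = 0.75137; risk in unexposed = 807/2645 = 0.30510.
RR = 0.75137/0.30510 = 2.46268
AR% = (RR − 1)/RR × 100 = (2.46268 − 1)/2.46268 × 100 = 59.3938%

59.4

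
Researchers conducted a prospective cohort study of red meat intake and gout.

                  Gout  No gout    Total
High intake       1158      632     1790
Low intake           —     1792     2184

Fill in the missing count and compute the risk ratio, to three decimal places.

The missing cell is in the unexposed row: 2184 − 1792 = 392.
So a = 1158, b = 632, c = 392, d = 1792.
RR = [a/(a+b)] / [c/(c+d)] = (1158/1790) / (392/2184) = 0.64693/0.17949 = 3.60431

3.604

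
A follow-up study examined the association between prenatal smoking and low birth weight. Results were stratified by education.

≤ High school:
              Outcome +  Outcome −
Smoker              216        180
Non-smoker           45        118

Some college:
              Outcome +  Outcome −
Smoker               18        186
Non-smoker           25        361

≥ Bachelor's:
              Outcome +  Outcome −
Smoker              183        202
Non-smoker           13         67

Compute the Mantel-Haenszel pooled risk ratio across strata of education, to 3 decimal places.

RR_MH = Σ(aᵢ·n₀ᵢ/nᵢ) / Σ(cᵢ·n₁ᵢ/nᵢ), with n₁ᵢ = aᵢ+bᵢ (exposed), n₀ᵢ = cᵢ+dᵢ (unexposed), nᵢ = n₁ᵢ+n₀ᵢ.
Stratum 1 (≤ High school): n₁ = 396, n₀ = 163, n = 559; a·n₀/n = 216·163/559 = 62.9839; c·n₁/n = 45·396/559 = 31.8784
Stratum 2 (Some college): n₁ = 204, n₀ = 386, n = 590; a·n₀/n = 18·386/590 = 11.7763; c·n₁/n = 25·204/590 = 8.6441
Stratum 3 (≥ Bachelor's): n₁ = 385, n₀ = 80, n = 465; a·n₀/n = 183·80/465 = 31.4839; c·n₁/n = 13·385/465 = 10.7634
RR_MH = (62.9839 + 11.7763 + 31.4839) / (31.8784 + 8.6441 + 10.7634) = 106.2440 / 51.2859 = 2.07160

2.072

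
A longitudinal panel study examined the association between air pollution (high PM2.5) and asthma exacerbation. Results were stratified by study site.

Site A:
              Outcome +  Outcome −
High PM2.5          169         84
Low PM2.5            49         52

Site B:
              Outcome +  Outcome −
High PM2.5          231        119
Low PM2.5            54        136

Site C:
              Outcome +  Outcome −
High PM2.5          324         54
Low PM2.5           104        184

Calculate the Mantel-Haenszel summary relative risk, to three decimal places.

RR_MH = Σ(aᵢ·n₀ᵢ/nᵢ) / Σ(cᵢ·n₁ᵢ/nᵢ), with n₁ᵢ = aᵢ+bᵢ (exposed), n₀ᵢ = cᵢ+dᵢ (unexposed), nᵢ = n₁ᵢ+n₀ᵢ.
Stratum 1 (Site A): n₁ = 253, n₀ = 101, n = 354; a·n₀/n = 169·101/354 = 48.2175; c·n₁/n = 49·253/354 = 35.0198
Stratum 2 (Site B): n₁ = 350, n₀ = 190, n = 540; a·n₀/n = 231·190/540 = 81.2778; c·n₁/n = 54·350/540 = 35.0000
Stratum 3 (Site C): n₁ = 378, n₀ = 288, n = 666; a·n₀/n = 324·288/666 = 140.1081; c·n₁/n = 104·378/666 = 59.0270
RR_MH = (48.2175 + 81.2778 + 140.1081) / (35.0198 + 35.0000 + 59.0270) = 269.6034 / 129.0468 = 2.08919

2.089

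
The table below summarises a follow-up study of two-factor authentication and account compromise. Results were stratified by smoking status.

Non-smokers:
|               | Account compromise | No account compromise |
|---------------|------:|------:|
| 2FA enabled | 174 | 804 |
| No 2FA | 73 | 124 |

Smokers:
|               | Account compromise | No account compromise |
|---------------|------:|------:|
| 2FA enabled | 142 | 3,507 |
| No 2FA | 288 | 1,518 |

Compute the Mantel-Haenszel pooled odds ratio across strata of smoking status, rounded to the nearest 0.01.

OR_MH = Σ(aᵢdᵢ/nᵢ) / Σ(bᵢcᵢ/nᵢ), where nᵢ is the stratum total.
Stratum 1 (Non-smokers): n = 1175; a·d/n = 174·124/1175 = 18.3626; b·c/n = 804·73/1175 = 49.9506
Stratum 2 (Smokers): n = 5455; a·d/n = 142·1518/5455 = 39.5153; b·c/n = 3507·288/5455 = 185.1542
OR_MH = (18.3626 + 39.5153) / (49.9506 + 185.1542) = 57.8779 / 235.1048 = 0.24618

0.25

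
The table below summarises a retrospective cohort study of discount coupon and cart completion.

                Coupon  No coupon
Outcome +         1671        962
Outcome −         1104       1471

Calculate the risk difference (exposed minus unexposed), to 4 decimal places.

0.2068

Reading the table with exposure as columns: a = 1671 (Coupon, case), b = 1104 (Coupon, non-case), c = 962 (No coupon, case), d = 1471.
Risk in exposed = 1671/2775 = 0.602162; risk in unexposed = 962/2433 = 0.395397.
Risk difference = 0.602162 − 0.395397 = 0.206766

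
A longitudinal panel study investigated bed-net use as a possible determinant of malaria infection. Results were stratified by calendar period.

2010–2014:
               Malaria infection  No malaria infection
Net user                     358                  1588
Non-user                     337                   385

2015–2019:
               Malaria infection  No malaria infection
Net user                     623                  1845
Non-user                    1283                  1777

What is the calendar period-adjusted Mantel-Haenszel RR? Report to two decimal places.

RR_MH = Σ(aᵢ·n₀ᵢ/nᵢ) / Σ(cᵢ·n₁ᵢ/nᵢ), with n₁ᵢ = aᵢ+bᵢ (exposed), n₀ᵢ = cᵢ+dᵢ (unexposed), nᵢ = n₁ᵢ+n₀ᵢ.
Stratum 1 (2010–2014): n₁ = 1946, n₀ = 722, n = 2668; a·n₀/n = 358·722/2668 = 96.8801; c·n₁/n = 337·1946/2668 = 245.8028
Stratum 2 (2015–2019): n₁ = 2468, n₀ = 3060, n = 5528; a·n₀/n = 623·3060/5528 = 344.8589; c·n₁/n = 1283·2468/5528 = 572.8010
RR_MH = (96.8801 + 344.8589) / (245.8028 + 572.8010) = 441.7390 / 818.6039 = 0.53962

0.54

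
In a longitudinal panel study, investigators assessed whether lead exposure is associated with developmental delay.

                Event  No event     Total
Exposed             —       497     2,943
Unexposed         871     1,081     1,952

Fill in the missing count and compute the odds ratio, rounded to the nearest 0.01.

6.11

The missing cell is in the exposed row: 2943 − 497 = 2446.
So a = 2446, b = 497, c = 871, d = 1081.
OR = (a·d)/(b·c) = (2446 × 1081) / (497 × 871) = 2644126 / 432887 = 6.10812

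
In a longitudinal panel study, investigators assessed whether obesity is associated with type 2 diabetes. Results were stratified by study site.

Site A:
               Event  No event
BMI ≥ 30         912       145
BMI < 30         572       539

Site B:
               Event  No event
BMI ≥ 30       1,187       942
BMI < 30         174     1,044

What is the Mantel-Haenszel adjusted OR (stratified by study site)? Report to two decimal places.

6.84

OR_MH = Σ(aᵢdᵢ/nᵢ) / Σ(bᵢcᵢ/nᵢ), where nᵢ is the stratum total.
Stratum 1 (Site A): n = 2168; a·d/n = 912·539/2168 = 226.7380; b·c/n = 145·572/2168 = 38.2565
Stratum 2 (Site B): n = 3347; a·d/n = 1187·1044/3347 = 370.2504; b·c/n = 942·174/3347 = 48.9716
OR_MH = (226.7380 + 370.2504) / (38.2565 + 48.9716) = 596.9884 / 87.2281 = 6.84399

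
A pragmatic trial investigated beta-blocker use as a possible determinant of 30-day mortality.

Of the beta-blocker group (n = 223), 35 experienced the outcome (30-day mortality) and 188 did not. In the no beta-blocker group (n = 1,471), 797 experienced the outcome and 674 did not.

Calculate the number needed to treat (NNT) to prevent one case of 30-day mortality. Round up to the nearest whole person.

3

Risk in treated group = 35/223 = 0.15695; risk in control = 797/1471 = 0.54181.
Absolute risk reduction = 0.54181 − 0.15695 = 0.38486
NNT = 1 / ARR = 1 / 0.38486 = 2.598 → round up → 3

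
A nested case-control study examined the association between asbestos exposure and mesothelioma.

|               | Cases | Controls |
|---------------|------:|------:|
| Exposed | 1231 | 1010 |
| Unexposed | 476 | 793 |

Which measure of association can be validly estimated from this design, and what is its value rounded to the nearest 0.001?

Cells: a = 1231, b = 1010, c = 476, d = 793.
This is a nested case-control study: participants were sampled on outcome status, so risks in the source population cannot be estimated directly — relative risk is not valid here. The odds ratio is the appropriate measure.
OR = (a·d)/(b·c) = (1231 × 793) / (1010 × 476) = 976183 / 480760 = 2.03050

2.030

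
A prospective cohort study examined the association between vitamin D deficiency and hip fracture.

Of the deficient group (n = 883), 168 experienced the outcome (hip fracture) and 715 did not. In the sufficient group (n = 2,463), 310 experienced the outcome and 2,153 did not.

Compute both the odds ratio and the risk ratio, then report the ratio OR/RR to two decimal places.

From the description: a = 168, b = 715, c = 310, d = 2153.
OR = (168·2153)/(715·310) = 361704/221650 = 1.63187
Risk in exposed = 168/883 = 0.19026; risk in unexposed = 310/2463 = 0.12586; RR = 1.51165
OR/RR = 1.63187 / 1.51165 = 1.07953
The outcome is not rare, so the OR lies further from 1 than the RR.

1.08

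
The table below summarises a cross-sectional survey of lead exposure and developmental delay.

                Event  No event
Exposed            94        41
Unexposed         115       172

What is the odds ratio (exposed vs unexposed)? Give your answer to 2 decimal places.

Cells: a = 94, b = 41, c = 115, d = 172.
OR = (a·d)/(b·c) = (94 × 172) / (41 × 115) = 16168 / 4715 = 3.42906
The odds of developmental delay are about 3.43 times as high in the exposed group.

3.43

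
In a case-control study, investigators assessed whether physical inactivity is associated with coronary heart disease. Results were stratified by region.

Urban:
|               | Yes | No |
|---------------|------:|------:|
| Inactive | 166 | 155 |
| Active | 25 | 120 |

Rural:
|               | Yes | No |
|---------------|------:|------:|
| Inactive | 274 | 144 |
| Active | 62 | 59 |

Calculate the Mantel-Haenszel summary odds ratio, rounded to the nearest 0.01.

2.92

OR_MH = Σ(aᵢdᵢ/nᵢ) / Σ(bᵢcᵢ/nᵢ), where nᵢ is the stratum total.
Stratum 1 (Urban): n = 466; a·d/n = 166·120/466 = 42.7468; b·c/n = 155·25/466 = 8.3155
Stratum 2 (Rural): n = 539; a·d/n = 274·59/539 = 29.9926; b·c/n = 144·62/539 = 16.5640
OR_MH = (42.7468 + 29.9926) / (8.3155 + 16.5640) = 72.7394 / 24.8795 = 2.92367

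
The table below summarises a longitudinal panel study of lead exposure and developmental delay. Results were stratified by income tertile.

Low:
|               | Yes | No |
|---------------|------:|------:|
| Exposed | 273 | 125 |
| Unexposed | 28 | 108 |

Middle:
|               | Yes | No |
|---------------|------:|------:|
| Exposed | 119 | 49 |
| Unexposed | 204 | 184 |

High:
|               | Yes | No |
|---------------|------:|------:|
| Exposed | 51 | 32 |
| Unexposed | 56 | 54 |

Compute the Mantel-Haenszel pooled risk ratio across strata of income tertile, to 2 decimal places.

1.70

RR_MH = Σ(aᵢ·n₀ᵢ/nᵢ) / Σ(cᵢ·n₁ᵢ/nᵢ), with n₁ᵢ = aᵢ+bᵢ (exposed), n₀ᵢ = cᵢ+dᵢ (unexposed), nᵢ = n₁ᵢ+n₀ᵢ.
Stratum 1 (Low): n₁ = 398, n₀ = 136, n = 534; a·n₀/n = 273·136/534 = 69.5281; c·n₁/n = 28·398/534 = 20.8689
Stratum 2 (Middle): n₁ = 168, n₀ = 388, n = 556; a·n₀/n = 119·388/556 = 83.0432; c·n₁/n = 204·168/556 = 61.6403
Stratum 3 (High): n₁ = 83, n₀ = 110, n = 193; a·n₀/n = 51·110/193 = 29.0674; c·n₁/n = 56·83/193 = 24.0829
RR_MH = (69.5281 + 83.0432 + 29.0674) / (20.8689 + 61.6403 + 24.0829) = 181.6386 / 106.5921 = 1.70405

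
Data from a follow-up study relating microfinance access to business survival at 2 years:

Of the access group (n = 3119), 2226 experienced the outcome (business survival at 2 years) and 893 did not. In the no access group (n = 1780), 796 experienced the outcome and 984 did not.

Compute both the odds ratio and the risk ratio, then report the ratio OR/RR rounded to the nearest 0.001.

1.931

From the description: a = 2226, b = 893, c = 796, d = 984.
OR = (2226·984)/(893·796) = 2190384/710828 = 3.08145
Risk in exposed = 2226/3119 = 0.71369; risk in unexposed = 796/1780 = 0.44719; RR = 1.59594
OR/RR = 3.08145 / 1.59594 = 1.93081
The outcome is not rare, so the OR lies further from 1 than the RR.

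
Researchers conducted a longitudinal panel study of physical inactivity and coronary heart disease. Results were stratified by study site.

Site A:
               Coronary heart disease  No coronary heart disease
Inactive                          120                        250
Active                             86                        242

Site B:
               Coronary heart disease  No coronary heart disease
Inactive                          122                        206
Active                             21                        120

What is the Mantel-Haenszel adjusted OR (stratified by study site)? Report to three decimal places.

1.819

OR_MH = Σ(aᵢdᵢ/nᵢ) / Σ(bᵢcᵢ/nᵢ), where nᵢ is the stratum total.
Stratum 1 (Site A): n = 698; a·d/n = 120·242/698 = 41.6046; b·c/n = 250·86/698 = 30.8023
Stratum 2 (Site B): n = 469; a·d/n = 122·120/469 = 31.2154; b·c/n = 206·21/469 = 9.2239
OR_MH = (41.6046 + 31.2154) / (30.8023 + 9.2239) = 72.8199 / 40.0262 = 1.81931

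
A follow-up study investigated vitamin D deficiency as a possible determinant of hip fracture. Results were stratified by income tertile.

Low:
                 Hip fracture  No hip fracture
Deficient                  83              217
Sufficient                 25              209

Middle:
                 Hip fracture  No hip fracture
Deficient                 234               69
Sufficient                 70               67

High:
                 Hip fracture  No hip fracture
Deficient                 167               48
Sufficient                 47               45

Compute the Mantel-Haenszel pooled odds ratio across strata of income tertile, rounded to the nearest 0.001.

3.251

OR_MH = Σ(aᵢdᵢ/nᵢ) / Σ(bᵢcᵢ/nᵢ), where nᵢ is the stratum total.
Stratum 1 (Low): n = 534; a·d/n = 83·209/534 = 32.4850; b·c/n = 217·25/534 = 10.1592
Stratum 2 (Middle): n = 440; a·d/n = 234·67/440 = 35.6318; b·c/n = 69·70/440 = 10.9773
Stratum 3 (High): n = 307; a·d/n = 167·45/307 = 24.4788; b·c/n = 48·47/307 = 7.3485
OR_MH = (32.4850 + 35.6318 + 24.4788) / (10.1592 + 10.9773 + 7.3485) = 92.5957 / 28.4850 = 3.25068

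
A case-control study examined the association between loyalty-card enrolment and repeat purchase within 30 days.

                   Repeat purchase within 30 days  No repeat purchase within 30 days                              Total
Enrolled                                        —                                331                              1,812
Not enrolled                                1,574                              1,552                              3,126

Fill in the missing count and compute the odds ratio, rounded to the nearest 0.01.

4.41

The missing cell is in the exposed row: 1812 − 331 = 1481.
So a = 1481, b = 331, c = 1574, d = 1552.
OR = (a·d)/(b·c) = (1481 × 1552) / (331 × 1574) = 2298512 / 520994 = 4.41178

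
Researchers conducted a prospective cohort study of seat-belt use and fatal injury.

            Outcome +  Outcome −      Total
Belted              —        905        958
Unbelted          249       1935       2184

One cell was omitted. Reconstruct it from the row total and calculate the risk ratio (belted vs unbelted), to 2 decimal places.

The missing cell is in the exposed row: 958 − 905 = 53.
So a = 53, b = 905, c = 249, d = 1935.
RR = [a/(a+b)] / [c/(c+d)] = (53/958) / (249/2184) = 0.05532/0.11401 = 0.48525

0.49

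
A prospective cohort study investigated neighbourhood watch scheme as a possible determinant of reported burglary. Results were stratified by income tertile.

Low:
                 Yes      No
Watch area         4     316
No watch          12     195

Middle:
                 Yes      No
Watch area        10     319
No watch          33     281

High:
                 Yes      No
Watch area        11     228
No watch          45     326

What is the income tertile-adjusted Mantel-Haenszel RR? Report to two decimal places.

0.31

RR_MH = Σ(aᵢ·n₀ᵢ/nᵢ) / Σ(cᵢ·n₁ᵢ/nᵢ), with n₁ᵢ = aᵢ+bᵢ (exposed), n₀ᵢ = cᵢ+dᵢ (unexposed), nᵢ = n₁ᵢ+n₀ᵢ.
Stratum 1 (Low): n₁ = 320, n₀ = 207, n = 527; a·n₀/n = 4·207/527 = 1.5712; c·n₁/n = 12·320/527 = 7.2865
Stratum 2 (Middle): n₁ = 329, n₀ = 314, n = 643; a·n₀/n = 10·314/643 = 4.8834; c·n₁/n = 33·329/643 = 16.8849
Stratum 3 (High): n₁ = 239, n₀ = 371, n = 610; a·n₀/n = 11·371/610 = 6.6902; c·n₁/n = 45·239/610 = 17.6311
RR_MH = (1.5712 + 4.8834 + 6.6902) / (7.2865 + 16.8849 + 17.6311) = 13.1447 / 41.8026 = 0.31445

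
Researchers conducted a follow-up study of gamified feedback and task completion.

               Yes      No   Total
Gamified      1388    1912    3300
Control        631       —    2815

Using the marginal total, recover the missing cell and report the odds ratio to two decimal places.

2.51

The missing cell is in the unexposed row: 2815 − 631 = 2184.
So a = 1388, b = 1912, c = 631, d = 2184.
OR = (a·d)/(b·c) = (1388 × 2184) / (1912 × 631) = 3031392 / 1206472 = 2.51261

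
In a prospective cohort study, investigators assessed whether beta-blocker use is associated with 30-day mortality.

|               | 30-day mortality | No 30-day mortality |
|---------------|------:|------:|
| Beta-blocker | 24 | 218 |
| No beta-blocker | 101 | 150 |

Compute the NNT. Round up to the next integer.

4

Risk in treated group = 24/242 = 0.09917; risk in control = 101/251 = 0.40239.
Absolute risk reduction = 0.40239 − 0.09917 = 0.30322
NNT = 1 / ARR = 1 / 0.30322 = 3.298 → round up → 4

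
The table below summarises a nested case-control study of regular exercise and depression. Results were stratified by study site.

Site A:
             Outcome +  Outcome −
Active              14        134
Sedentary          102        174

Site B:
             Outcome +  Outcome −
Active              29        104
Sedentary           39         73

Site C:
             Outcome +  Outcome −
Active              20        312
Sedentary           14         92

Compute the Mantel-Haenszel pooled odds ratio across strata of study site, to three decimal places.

OR_MH = Σ(aᵢdᵢ/nᵢ) / Σ(bᵢcᵢ/nᵢ), where nᵢ is the stratum total.
Stratum 1 (Site A): n = 424; a·d/n = 14·174/424 = 5.7453; b·c/n = 134·102/424 = 32.2358
Stratum 2 (Site B): n = 245; a·d/n = 29·73/245 = 8.6408; b·c/n = 104·39/245 = 16.5551
Stratum 3 (Site C): n = 438; a·d/n = 20·92/438 = 4.2009; b·c/n = 312·14/438 = 9.9726
OR_MH = (5.7453 + 8.6408 + 4.2009) / (32.2358 + 16.5551 + 9.9726) = 18.5870 / 58.7636 = 0.31630

0.316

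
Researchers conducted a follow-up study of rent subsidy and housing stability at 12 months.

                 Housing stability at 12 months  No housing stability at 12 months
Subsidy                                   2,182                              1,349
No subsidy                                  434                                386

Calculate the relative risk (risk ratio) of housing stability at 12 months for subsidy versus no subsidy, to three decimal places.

Cells: a = 2182, b = 1349, c = 434, d = 386.
Risk in exposed = 2182/3531 = 0.61796; risk in unexposed = 434/820 = 0.52927.
RR = 0.61796 / 0.52927 = 1.16757
The risk among the exposed is 1.17 times that among the unexposed.

1.168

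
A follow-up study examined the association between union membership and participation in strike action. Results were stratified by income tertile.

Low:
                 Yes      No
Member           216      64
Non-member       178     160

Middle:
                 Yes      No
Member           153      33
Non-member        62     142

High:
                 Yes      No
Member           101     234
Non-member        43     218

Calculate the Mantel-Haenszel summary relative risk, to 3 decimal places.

RR_MH = Σ(aᵢ·n₀ᵢ/nᵢ) / Σ(cᵢ·n₁ᵢ/nᵢ), with n₁ᵢ = aᵢ+bᵢ (exposed), n₀ᵢ = cᵢ+dᵢ (unexposed), nᵢ = n₁ᵢ+n₀ᵢ.
Stratum 1 (Low): n₁ = 280, n₀ = 338, n = 618; a·n₀/n = 216·338/618 = 118.1359; c·n₁/n = 178·280/618 = 80.6472
Stratum 2 (Middle): n₁ = 186, n₀ = 204, n = 390; a·n₀/n = 153·204/390 = 80.0308; c·n₁/n = 62·186/390 = 29.5692
Stratum 3 (High): n₁ = 335, n₀ = 261, n = 596; a·n₀/n = 101·261/596 = 44.2299; c·n₁/n = 43·335/596 = 24.1695
RR_MH = (118.1359 + 80.0308 + 44.2299) / (80.6472 + 29.5692 + 24.1695) = 242.3966 / 134.3859 = 1.80373

1.804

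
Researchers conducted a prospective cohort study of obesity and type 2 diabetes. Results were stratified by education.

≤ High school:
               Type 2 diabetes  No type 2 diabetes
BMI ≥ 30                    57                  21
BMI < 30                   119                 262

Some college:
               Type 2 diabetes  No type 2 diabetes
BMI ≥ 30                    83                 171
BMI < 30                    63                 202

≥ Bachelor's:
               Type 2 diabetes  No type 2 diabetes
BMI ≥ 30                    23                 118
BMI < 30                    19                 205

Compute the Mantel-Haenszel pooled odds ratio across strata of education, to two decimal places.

2.40

OR_MH = Σ(aᵢdᵢ/nᵢ) / Σ(bᵢcᵢ/nᵢ), where nᵢ is the stratum total.
Stratum 1 (≤ High school): n = 459; a·d/n = 57·262/459 = 32.5359; b·c/n = 21·119/459 = 5.4444
Stratum 2 (Some college): n = 519; a·d/n = 83·202/519 = 32.3044; b·c/n = 171·63/519 = 20.7572
Stratum 3 (≥ Bachelor's): n = 365; a·d/n = 23·205/365 = 12.9178; b·c/n = 118·19/365 = 6.1425
OR_MH = (32.5359 + 32.3044 + 12.9178) / (5.4444 + 20.7572 + 6.1425) = 77.7582 / 32.3441 = 2.40409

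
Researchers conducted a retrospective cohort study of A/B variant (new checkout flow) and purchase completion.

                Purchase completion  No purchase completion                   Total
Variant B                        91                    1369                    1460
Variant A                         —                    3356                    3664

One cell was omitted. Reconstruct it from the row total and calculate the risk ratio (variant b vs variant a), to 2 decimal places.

0.74

The missing cell is in the unexposed row: 3664 − 3356 = 308.
So a = 91, b = 1369, c = 308, d = 3356.
RR = [a/(a+b)] / [c/(c+d)] = (91/1460) / (308/3664) = 0.06233/0.08406 = 0.74147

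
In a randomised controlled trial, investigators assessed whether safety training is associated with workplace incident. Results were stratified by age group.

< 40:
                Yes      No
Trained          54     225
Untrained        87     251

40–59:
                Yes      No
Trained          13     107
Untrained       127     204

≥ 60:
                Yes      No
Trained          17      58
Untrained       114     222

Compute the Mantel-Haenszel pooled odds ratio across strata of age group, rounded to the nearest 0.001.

0.475

OR_MH = Σ(aᵢdᵢ/nᵢ) / Σ(bᵢcᵢ/nᵢ), where nᵢ is the stratum total.
Stratum 1 (< 40): n = 617; a·d/n = 54·251/617 = 21.9676; b·c/n = 225·87/617 = 31.7261
Stratum 2 (40–59): n = 451; a·d/n = 13·204/451 = 5.8803; b·c/n = 107·127/451 = 30.1308
Stratum 3 (≥ 60): n = 411; a·d/n = 17·222/411 = 9.1825; b·c/n = 58·114/411 = 16.0876
OR_MH = (21.9676 + 5.8803 + 9.1825) / (31.7261 + 30.1308 + 16.0876) = 37.0303 / 77.9445 = 0.47509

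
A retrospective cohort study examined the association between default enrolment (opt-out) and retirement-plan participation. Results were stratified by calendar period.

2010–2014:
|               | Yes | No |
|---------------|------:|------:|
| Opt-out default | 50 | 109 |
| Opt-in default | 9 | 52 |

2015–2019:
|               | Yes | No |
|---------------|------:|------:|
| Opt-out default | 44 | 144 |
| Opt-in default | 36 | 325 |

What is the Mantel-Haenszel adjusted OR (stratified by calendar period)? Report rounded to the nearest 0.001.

OR_MH = Σ(aᵢdᵢ/nᵢ) / Σ(bᵢcᵢ/nᵢ), where nᵢ is the stratum total.
Stratum 1 (2010–2014): n = 220; a·d/n = 50·52/220 = 11.8182; b·c/n = 109·9/220 = 4.4591
Stratum 2 (2015–2019): n = 549; a·d/n = 44·325/549 = 26.0474; b·c/n = 144·36/549 = 9.4426
OR_MH = (11.8182 + 26.0474) / (4.4591 + 9.4426) = 37.8655 / 13.9017 = 2.72380

2.724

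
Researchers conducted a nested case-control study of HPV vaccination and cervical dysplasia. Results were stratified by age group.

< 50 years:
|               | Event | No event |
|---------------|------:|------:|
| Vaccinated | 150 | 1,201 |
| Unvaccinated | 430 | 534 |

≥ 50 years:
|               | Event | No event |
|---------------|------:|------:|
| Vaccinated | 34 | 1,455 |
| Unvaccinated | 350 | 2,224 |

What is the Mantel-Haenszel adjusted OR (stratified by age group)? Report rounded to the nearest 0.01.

OR_MH = Σ(aᵢdᵢ/nᵢ) / Σ(bᵢcᵢ/nᵢ), where nᵢ is the stratum total.
Stratum 1 (< 50 years): n = 2315; a·d/n = 150·534/2315 = 34.6004; b·c/n = 1201·430/2315 = 223.0799
Stratum 2 (≥ 50 years): n = 4063; a·d/n = 34·2224/4063 = 18.6109; b·c/n = 1455·350/4063 = 125.3384
OR_MH = (34.6004 + 18.6109) / (223.0799 + 125.3384) = 53.2113 / 348.4183 = 0.15272

0.15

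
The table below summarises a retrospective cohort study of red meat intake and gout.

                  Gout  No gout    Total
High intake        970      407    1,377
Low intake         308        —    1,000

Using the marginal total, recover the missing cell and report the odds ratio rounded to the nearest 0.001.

The missing cell is in the unexposed row: 1000 − 308 = 692.
So a = 970, b = 407, c = 308, d = 692.
OR = (a·d)/(b·c) = (970 × 692) / (407 × 308) = 671240 / 125356 = 5.35467

5.355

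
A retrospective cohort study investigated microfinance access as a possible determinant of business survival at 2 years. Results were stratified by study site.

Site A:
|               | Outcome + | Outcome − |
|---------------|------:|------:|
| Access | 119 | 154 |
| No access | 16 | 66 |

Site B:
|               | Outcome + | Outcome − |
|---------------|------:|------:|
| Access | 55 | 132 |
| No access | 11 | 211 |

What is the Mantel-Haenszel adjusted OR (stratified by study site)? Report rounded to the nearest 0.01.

OR_MH = Σ(aᵢdᵢ/nᵢ) / Σ(bᵢcᵢ/nᵢ), where nᵢ is the stratum total.
Stratum 1 (Site A): n = 355; a·d/n = 119·66/355 = 22.1239; b·c/n = 154·16/355 = 6.9408
Stratum 2 (Site B): n = 409; a·d/n = 55·211/409 = 28.3741; b·c/n = 132·11/409 = 3.5501
OR_MH = (22.1239 + 28.3741) / (6.9408 + 3.5501) = 50.4980 / 10.4910 = 4.81348

4.81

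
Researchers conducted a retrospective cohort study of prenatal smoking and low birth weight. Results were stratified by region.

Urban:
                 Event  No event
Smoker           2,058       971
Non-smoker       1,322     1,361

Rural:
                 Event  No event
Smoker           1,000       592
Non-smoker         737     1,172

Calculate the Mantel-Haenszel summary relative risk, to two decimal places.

RR_MH = Σ(aᵢ·n₀ᵢ/nᵢ) / Σ(cᵢ·n₁ᵢ/nᵢ), with n₁ᵢ = aᵢ+bᵢ (exposed), n₀ᵢ = cᵢ+dᵢ (unexposed), nᵢ = n₁ᵢ+n₀ᵢ.
Stratum 1 (Urban): n₁ = 3029, n₀ = 2683, n = 5712; a·n₀/n = 2058·2683/5712 = 966.6691; c·n₁/n = 1322·3029/5712 = 701.0396
Stratum 2 (Rural): n₁ = 1592, n₀ = 1909, n = 3501; a·n₀/n = 1000·1909/3501 = 545.2728; c·n₁/n = 737·1592/3501 = 335.1340
RR_MH = (966.6691 + 545.2728) / (701.0396 + 335.1340) = 1511.9419 / 1036.1735 = 1.45916

1.46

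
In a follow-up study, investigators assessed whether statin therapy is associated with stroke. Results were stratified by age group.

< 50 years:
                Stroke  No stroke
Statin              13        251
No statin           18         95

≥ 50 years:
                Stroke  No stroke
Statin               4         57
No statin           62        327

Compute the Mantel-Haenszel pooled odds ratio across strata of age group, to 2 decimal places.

OR_MH = Σ(aᵢdᵢ/nᵢ) / Σ(bᵢcᵢ/nᵢ), where nᵢ is the stratum total.
Stratum 1 (< 50 years): n = 377; a·d/n = 13·95/377 = 3.2759; b·c/n = 251·18/377 = 11.9841
Stratum 2 (≥ 50 years): n = 450; a·d/n = 4·327/450 = 2.9067; b·c/n = 57·62/450 = 7.8533
OR_MH = (3.2759 + 2.9067) / (11.9841 + 7.8533) = 6.1825 / 19.8374 = 0.31166

0.31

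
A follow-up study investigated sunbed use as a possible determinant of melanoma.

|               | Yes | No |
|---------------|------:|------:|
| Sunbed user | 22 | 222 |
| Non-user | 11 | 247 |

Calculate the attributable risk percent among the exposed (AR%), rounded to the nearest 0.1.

Cells: a = 22, b = 222, c = 11, d = 247.
Risk in exposed = 22/244 = 0.09016; risk in unexposed = 11/258 = 0.04264.
RR = 0.09016/0.04264 = 2.11475
AR% = (RR − 1)/RR × 100 = (2.11475 − 1)/2.11475 × 100 = 52.7132%

52.7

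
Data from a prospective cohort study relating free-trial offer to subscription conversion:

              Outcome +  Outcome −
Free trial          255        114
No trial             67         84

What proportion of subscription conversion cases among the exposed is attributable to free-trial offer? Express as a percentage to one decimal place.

Cells: a = 255, b = 114, c = 67, d = 84.
Risk in exposed = 255/369 = 0.69106; risk in unexposed = 67/151 = 0.44371.
RR = 0.69106/0.44371 = 1.55746
AR% = (RR − 1)/RR × 100 = (1.55746 − 1)/1.55746 × 100 = 35.7928%

35.8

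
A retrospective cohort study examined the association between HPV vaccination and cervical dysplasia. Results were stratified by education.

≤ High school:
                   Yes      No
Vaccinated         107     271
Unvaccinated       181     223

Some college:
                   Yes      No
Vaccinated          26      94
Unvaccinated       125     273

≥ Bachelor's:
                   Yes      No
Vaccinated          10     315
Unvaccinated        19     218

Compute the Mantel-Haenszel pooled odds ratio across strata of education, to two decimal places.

0.50

OR_MH = Σ(aᵢdᵢ/nᵢ) / Σ(bᵢcᵢ/nᵢ), where nᵢ is the stratum total.
Stratum 1 (≤ High school): n = 782; a·d/n = 107·223/782 = 30.5128; b·c/n = 271·181/782 = 62.7251
Stratum 2 (Some college): n = 518; a·d/n = 26·273/518 = 13.7027; b·c/n = 94·125/518 = 22.6834
Stratum 3 (≥ Bachelor's): n = 562; a·d/n = 10·218/562 = 3.8790; b·c/n = 315·19/562 = 10.6495
OR_MH = (30.5128 + 13.7027 + 3.8790) / (62.7251 + 22.6834 + 10.6495) = 48.0945 / 96.0579 = 0.50068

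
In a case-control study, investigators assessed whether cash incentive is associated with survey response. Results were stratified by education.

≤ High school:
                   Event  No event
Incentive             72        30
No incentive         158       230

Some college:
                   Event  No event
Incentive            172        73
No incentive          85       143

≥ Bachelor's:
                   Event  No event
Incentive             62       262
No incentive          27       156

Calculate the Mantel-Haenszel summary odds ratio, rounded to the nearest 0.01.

2.85

OR_MH = Σ(aᵢdᵢ/nᵢ) / Σ(bᵢcᵢ/nᵢ), where nᵢ is the stratum total.
Stratum 1 (≤ High school): n = 490; a·d/n = 72·230/490 = 33.7959; b·c/n = 30·158/490 = 9.6735
Stratum 2 (Some college): n = 473; a·d/n = 172·143/473 = 52.0000; b·c/n = 73·85/473 = 13.1184
Stratum 3 (≥ Bachelor's): n = 507; a·d/n = 62·156/507 = 19.0769; b·c/n = 262·27/507 = 13.9527
OR_MH = (33.7959 + 52.0000 + 19.0769) / (9.6735 + 13.1184 + 13.9527) = 104.8728 / 36.7445 = 2.85411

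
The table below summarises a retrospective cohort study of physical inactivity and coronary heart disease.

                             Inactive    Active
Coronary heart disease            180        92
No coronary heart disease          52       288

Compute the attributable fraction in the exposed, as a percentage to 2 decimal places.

Reading the table with exposure as columns: a = 180 (Inactive, case), b = 52 (Inactive, non-case), c = 92 (Active, case), d = 288.
Risk in exposed = 180/232 = 0.77586; risk in unexposed = 92/380 = 0.24211.
RR = 0.77586/0.24211 = 3.20465
AR% = (RR − 1)/RR × 100 = (3.20465 − 1)/3.20465 × 100 = 68.7953%

68.80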